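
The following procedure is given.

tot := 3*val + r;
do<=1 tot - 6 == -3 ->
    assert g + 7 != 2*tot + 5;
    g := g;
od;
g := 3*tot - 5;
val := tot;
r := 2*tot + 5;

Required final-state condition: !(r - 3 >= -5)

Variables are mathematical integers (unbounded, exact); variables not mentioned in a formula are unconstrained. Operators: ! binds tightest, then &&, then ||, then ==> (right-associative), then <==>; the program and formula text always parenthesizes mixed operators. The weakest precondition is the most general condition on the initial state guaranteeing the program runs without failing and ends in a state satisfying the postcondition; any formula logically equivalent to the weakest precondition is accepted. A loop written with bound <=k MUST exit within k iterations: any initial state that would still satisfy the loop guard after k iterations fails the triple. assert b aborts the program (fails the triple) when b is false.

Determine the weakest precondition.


Working backward. After the program, the postcondition !(r - 3 >= -5) must hold; in canonical form it is !(r >= -2).
Before r := 2*tot + 5: !(2*tot >= -7)
Before val := tot: !(2*tot >= -7)
Before g := 3*tot - 5: !(2*tot >= -7)
Before the loop (bound <=1), unroll the exhaustion recursion (WP_0 = exit-now case; WP_j = one more guarded iteration, up to j = 1):
  WP_0: (!(tot == 3)) && (!(2*tot >= -7))
  WP_1: (tot == 3 ==> (g != 2*tot - 2 && (!(tot == 3)) && (!(2*tot >= -7)))) && ((!(tot == 3)) ==> (!(2*tot >= -7)))
So before the loop: (tot == 3 ==> (g != 2*tot - 2 && (!(tot == 3)) && (!(2*tot >= -7)))) && ((!(tot == 3)) ==> (!(2*tot >= -7)))
Before tot := 3*val + r: (r + 3*val == 3 ==> (g != 2*r + 6*val - 2 && (!(r + 3*val == 3)) && (!(2*r + 6*val >= -7)))) && ((!(r + 3*val == 3)) ==> (!(2*r + 6*val >= -7)))
Answer: WP = (r + 3*val == 3 ==> (g != 2*r + 6*val - 2 && (!(r + 3*val == 3)) && (!(2*r + 6*val >= -7)))) && ((!(r + 3*val == 3)) ==> (!(2*r + 6*val >= -7)))


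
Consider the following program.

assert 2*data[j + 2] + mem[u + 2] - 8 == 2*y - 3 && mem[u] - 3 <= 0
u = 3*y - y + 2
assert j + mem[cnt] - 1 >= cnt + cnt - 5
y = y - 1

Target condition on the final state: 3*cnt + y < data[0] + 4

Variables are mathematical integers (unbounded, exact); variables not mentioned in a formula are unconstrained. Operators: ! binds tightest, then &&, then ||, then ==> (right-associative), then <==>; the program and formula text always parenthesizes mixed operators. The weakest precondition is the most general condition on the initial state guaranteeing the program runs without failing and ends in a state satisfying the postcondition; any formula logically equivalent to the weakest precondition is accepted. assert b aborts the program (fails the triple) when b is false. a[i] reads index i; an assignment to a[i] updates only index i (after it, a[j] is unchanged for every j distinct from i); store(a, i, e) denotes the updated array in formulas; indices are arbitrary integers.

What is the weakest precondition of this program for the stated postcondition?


Working backward. After the program, 3*cnt + y < data[0] + 4 must hold.
Before y := y - 1: 3*cnt + y < data[0] + 5
Before assert j + mem[cnt] - 1 >= cnt + cnt - 5: mem[cnt] + j >= 2*cnt - 4 && 3*cnt + y < data[0] + 5
Before u := 3*y - y + 2: mem[cnt] + j >= 2*cnt - 4 && 3*cnt + y < data[0] + 5
Before assert 2*data[j + 2] + mem[u + 2] - 8 == 2*y - 3 && mem[u] - 3 <= 0: 2*data[j + 2] + mem[u + 2] == 2*y + 5 && mem[u] <= 3 && mem[cnt] + j >= 2*cnt - 4 && 3*cnt + y < data[0] + 5
Answer: WP = 2*data[j + 2] + mem[u + 2] == 2*y + 5 && mem[u] <= 3 && mem[cnt] + j >= 2*cnt - 4 && 3*cnt + y < data[0] + 5


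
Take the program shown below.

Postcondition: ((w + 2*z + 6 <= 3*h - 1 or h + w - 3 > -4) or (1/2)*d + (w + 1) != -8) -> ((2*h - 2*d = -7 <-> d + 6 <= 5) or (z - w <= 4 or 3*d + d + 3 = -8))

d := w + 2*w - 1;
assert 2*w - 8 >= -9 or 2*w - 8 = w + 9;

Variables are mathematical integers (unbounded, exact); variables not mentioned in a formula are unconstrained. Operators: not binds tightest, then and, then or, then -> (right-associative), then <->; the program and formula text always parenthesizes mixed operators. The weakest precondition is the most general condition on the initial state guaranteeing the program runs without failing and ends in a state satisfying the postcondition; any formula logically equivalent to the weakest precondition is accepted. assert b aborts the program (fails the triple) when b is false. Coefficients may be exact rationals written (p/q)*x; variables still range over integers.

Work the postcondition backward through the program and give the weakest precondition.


Working backward. After the program, the postcondition ((w + 2*z + 6 <= 3*h - 1 or h + w - 3 > -4) or (1/2)*d + (w + 1) != -8) -> ((2*h - 2*d = -7 <-> d + 6 <= 5) or (z - w <= 4 or 3*d + d + 3 = -8)) must hold; in canonical form it is (w + 2*z <= 3*h - 7 or h + w > -1 or (1/2)*d + w != -9) -> ((2*h = 2*d - 7 <-> d <= -1) or z <= w + 4 or 4*d = -11).
Before assert 2*w - 8 >= -9 or 2*w - 8 = w + 9: (2*w >= -1 or w = 17) and ((w + 2*z <= 3*h - 7 or h + w > -1 or (1/2)*d + w != -9) -> ((2*h = 2*d - 7 <-> d <= -1) or z <= w + 4 or 4*d = -11))
Before d := w + 2*w - 1: (2*w >= -1 or w = 17) and ((w + 2*z <= 3*h - 7 or h + w > -1 or (5/2)*w != -17/2) -> ((2*h = 6*w - 9 <-> 3*w <= 0) or z <= w + 4 or 12*w = -7))
Answer: WP = (2*w >= -1 or w = 17) and ((w + 2*z <= 3*h - 7 or h + w > -1 or (5/2)*w != -17/2) -> ((2*h = 6*w - 9 <-> 3*w <= 0) or z <= w + 4 or 12*w = -7))


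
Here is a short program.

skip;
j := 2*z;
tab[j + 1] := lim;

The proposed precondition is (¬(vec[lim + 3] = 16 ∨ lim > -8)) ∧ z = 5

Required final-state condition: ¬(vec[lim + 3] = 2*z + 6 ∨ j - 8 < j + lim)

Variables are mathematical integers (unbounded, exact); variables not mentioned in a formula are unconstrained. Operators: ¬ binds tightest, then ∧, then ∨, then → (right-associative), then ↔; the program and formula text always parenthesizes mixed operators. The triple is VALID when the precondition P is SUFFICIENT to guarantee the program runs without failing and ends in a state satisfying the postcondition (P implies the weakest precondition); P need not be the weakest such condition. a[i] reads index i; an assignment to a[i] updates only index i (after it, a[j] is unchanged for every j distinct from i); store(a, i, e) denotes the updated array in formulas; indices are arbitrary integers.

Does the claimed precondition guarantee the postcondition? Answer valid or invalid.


Working backward. After the program, the postcondition ¬(vec[lim + 3] = 2*z + 6 ∨ j - 8 < j + lim) must hold; in canonical form it is ¬(vec[lim + 3] = 2*z + 6 ∨ lim > -8).
Before tab[j + 1] := lim: ¬(vec[lim + 3] = 2*z + 6 ∨ lim > -8)
Before j := 2*z: ¬(vec[lim + 3] = 2*z + 6 ∨ lim > -8)
Before skip: ¬(vec[lim + 3] = 2*z + 6 ∨ lim > -8)
The weakest precondition is ¬(vec[lim + 3] = 2*z + 6 ∨ lim > -8).
Check whether (¬(vec[lim + 3] = 16 ∨ lim > -8)) ∧ z = 5 implies it.
Every state satisfying the precondition satisfies the weakest precondition: the implication holds.
Answer: valid


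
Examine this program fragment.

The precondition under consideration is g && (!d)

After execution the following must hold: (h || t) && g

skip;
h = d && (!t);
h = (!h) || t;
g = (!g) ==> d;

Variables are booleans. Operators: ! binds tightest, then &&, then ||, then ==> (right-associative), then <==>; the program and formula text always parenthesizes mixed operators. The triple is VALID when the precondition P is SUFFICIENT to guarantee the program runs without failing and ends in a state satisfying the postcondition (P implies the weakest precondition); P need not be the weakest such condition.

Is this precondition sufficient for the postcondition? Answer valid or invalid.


Working backward. After the program, (h || t) && g must hold.
Before g := (!g) ==> d: (h || t) && ((!g) ==> d)
Before h := (!h) || t: ((!h) || t) && ((!g) ==> d)
Before h := d && (!t): ((!(d && (!t))) || t) && ((!g) ==> d)
Before skip: ((!(d && (!t))) || t) && ((!g) ==> d)
The weakest precondition is ((!(d && (!t))) || t) && ((!g) ==> d).
Check whether g && (!d) implies it.
Every state satisfying the precondition satisfies the weakest precondition: the implication holds.
Answer: valid


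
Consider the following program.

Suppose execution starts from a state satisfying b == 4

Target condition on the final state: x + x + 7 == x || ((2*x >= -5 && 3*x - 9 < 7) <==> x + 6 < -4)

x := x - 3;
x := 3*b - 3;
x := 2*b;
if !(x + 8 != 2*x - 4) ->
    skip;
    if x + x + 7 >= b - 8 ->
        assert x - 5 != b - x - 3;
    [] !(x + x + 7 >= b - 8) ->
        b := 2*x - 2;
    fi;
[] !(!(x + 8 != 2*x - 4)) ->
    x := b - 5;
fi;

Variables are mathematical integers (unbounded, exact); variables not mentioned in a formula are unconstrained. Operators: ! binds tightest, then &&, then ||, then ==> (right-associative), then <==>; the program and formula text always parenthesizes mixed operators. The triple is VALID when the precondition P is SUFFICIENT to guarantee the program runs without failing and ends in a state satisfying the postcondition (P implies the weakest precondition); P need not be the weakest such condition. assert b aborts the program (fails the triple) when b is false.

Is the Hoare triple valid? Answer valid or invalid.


Working backward. After the program, the postcondition x + x + 7 == x || ((2*x >= -5 && 3*x - 9 < 7) <==> x + 6 < -4) must hold; in canonical form it is x == -7 || ((2*x >= -5 && 3*x < 16) <==> x < -10).
Then branch requires (2*x >= b - 15 ==> (2*x != b + 2 && (x == -7 || ((2*x >= -5 && 3*x < 16) <==> x < -10)))) && ((!(2*x >= b - 15)) ==> (x == -7 || ((2*x >= -5 && 3*x < 16) <==> x < -10))); else branch requires b == -2 || ((2*b >= 5 && 3*b < 31) <==> b < -5).
Before the if: ((!(x != 12)) ==> ((2*x >= b - 15 ==> (2*x != b + 2 && (x == -7 || ((2*x >= -5 && 3*x < 16) <==> x < -10)))) && ((!(2*x >= b - 15)) ==> (x == -7 || ((2*x >= -5 && 3*x < 16) <==> x < -10))))) && (x != 12 ==> (b == -2 || ((2*b >= 5 && 3*b < 31) <==> b < -5)))
Before x := 2*b: ((!(2*b != 12)) ==> ((3*b >= -15 ==> (3*b != 2 && (2*b == -7 || ((4*b >= -5 && 6*b < 16) <==> 2*b < -10)))) && ((!(3*b >= -15)) ==> (2*b == -7 || ((4*b >= -5 && 6*b < 16) <==> 2*b < -10))))) && (2*b != 12 ==> (b == -2 || ((2*b >= 5 && 3*b < 31) <==> b < -5)))
Before x := 3*b - 3: ((!(2*b != 12)) ==> ((3*b >= -15 ==> (3*b != 2 && (2*b == -7 || ((4*b >= -5 && 6*b < 16) <==> 2*b < -10)))) && ((!(3*b >= -15)) ==> (2*b == -7 || ((4*b >= -5 && 6*b < 16) <==> 2*b < -10))))) && (2*b != 12 ==> (b == -2 || ((2*b >= 5 && 3*b < 31) <==> b < -5)))
Before x := x - 3: ((!(2*b != 12)) ==> ((3*b >= -15 ==> (3*b != 2 && (2*b == -7 || ((4*b >= -5 && 6*b < 16) <==> 2*b < -10)))) && ((!(3*b >= -15)) ==> (2*b == -7 || ((4*b >= -5 && 6*b < 16) <==> 2*b < -10))))) && (2*b != 12 ==> (b == -2 || ((2*b >= 5 && 3*b < 31) <==> b < -5)))
The weakest precondition is ((!(2*b != 12)) ==> ((3*b >= -15 ==> (3*b != 2 && (2*b == -7 || ((4*b >= -5 && 6*b < 16) <==> 2*b < -10)))) && ((!(3*b >= -15)) ==> (2*b == -7 || ((4*b >= -5 && 6*b < 16) <==> 2*b < -10))))) && (2*b != 12 ==> (b == -2 || ((2*b >= 5 && 3*b < 31) <==> b < -5))).
Check whether b == 4 implies it.
Countermodel: at the initial state b = 4, the precondition holds but the weakest precondition fails.
Answer: invalid


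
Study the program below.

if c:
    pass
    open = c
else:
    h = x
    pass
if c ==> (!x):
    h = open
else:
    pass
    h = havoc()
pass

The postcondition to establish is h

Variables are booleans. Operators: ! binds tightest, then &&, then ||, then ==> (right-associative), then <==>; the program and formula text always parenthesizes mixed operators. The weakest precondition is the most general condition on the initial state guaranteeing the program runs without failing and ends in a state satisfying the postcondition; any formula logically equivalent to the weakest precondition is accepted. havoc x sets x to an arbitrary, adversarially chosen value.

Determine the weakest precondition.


Working backward. After the program, h must hold.
Before skip: h
Then branch requires open; else branch requires false.
Before the if: ((c ==> (!x)) ==> open) && (c ==> (!x))
Then branch requires ((c ==> (!x)) ==> c) && (c ==> (!x)); else branch requires ((c ==> (!x)) ==> open) && (c ==> (!x)).
Before the if: (c ==> (((c ==> (!x)) ==> c) && (c ==> (!x)))) && ((!c) ==> (((c ==> (!x)) ==> open) && (c ==> (!x))))
Answer: WP = (c ==> (((c ==> (!x)) ==> c) && (c ==> (!x)))) && ((!c) ==> (((c ==> (!x)) ==> open) && (c ==> (!x))))


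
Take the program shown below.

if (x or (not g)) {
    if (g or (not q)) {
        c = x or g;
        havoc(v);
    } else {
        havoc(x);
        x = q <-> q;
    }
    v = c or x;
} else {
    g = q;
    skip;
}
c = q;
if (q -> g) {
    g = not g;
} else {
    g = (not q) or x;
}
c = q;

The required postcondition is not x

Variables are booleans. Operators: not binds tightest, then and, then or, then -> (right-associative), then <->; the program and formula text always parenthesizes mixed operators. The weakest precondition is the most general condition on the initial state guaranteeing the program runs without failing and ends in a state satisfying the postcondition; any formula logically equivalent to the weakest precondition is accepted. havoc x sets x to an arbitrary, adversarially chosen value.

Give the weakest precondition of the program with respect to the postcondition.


Working backward. After the program, not x must hold.
Before c := q: not x
Then branch requires not x; else branch requires not x.
Before the if: ((q -> g) -> (not x)) and ((not (q -> g)) -> (not x))
Before c := q: ((q -> g) -> (not x)) and ((not (q -> g)) -> (not x))
Then branch requires ((g or (not q)) -> (((q -> g) -> (not x)) and ((not (q -> g)) -> (not x)))) and (g or (not q)); else branch requires not x.
Before the if: ((x or (not g)) -> (((g or (not q)) -> (((q -> g) -> (not x)) and ((not (q -> g)) -> (not x)))) and (g or (not q)))) and ((not (x or (not g))) -> (not x))
Answer: WP = ((x or (not g)) -> (((g or (not q)) -> (((q -> g) -> (not x)) and ((not (q -> g)) -> (not x)))) and (g or (not q)))) and ((not (x or (not g))) -> (not x))


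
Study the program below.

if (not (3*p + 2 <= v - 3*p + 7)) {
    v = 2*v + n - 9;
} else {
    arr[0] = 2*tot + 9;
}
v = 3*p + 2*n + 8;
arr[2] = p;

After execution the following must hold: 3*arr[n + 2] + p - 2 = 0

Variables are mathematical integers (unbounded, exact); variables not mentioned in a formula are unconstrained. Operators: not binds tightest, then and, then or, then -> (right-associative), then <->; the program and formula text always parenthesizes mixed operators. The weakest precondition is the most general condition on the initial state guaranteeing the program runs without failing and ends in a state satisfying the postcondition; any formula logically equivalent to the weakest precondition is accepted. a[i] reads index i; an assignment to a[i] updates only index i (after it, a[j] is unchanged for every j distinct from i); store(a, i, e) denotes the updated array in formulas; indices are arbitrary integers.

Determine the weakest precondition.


Working backward. After the program, the postcondition 3*arr[n + 2] + p - 2 = 0 must hold; in canonical form it is 3*arr[n + 2] + p = 2.
Before arr[2] := p: 3*store(arr, 2, p)[n + 2] + p = 2
Before v := 3*p + 2*n + 8: 3*store(arr, 2, p)[n + 2] + p = 2
Then branch requires 3*store(arr, 2, p)[n + 2] + p = 2; else branch requires 3*store(store(arr, 0, 2*tot + 9), 2, p)[n + 2] + p = 2.
Before the if: ((not (6*p <= v + 5)) -> 3*store(arr, 2, p)[n + 2] + p = 2) and (6*p <= v + 5 -> 3*store(store(arr, 0, 2*tot + 9), 2, p)[n + 2] + p = 2)
Answer: WP = ((not (6*p <= v + 5)) -> 3*store(arr, 2, p)[n + 2] + p = 2) and (6*p <= v + 5 -> 3*store(store(arr, 0, 2*tot + 9), 2, p)[n + 2] + p = 2)


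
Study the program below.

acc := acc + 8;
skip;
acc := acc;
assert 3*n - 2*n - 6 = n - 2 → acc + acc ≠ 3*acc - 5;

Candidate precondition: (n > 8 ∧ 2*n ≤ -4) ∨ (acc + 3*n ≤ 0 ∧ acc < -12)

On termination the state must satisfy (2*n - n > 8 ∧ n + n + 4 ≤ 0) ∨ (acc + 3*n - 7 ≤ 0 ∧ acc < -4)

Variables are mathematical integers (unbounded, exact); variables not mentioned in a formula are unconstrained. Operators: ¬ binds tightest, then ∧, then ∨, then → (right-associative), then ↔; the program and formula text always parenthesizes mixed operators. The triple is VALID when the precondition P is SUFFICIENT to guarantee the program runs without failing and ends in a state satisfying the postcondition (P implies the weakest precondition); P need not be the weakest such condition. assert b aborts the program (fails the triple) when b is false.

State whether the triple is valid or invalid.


Working backward. After the program, the postcondition (2*n - n > 8 ∧ n + n + 4 ≤ 0) ∨ (acc + 3*n - 7 ≤ 0 ∧ acc < -4) must hold; in canonical form it is (n > 8 ∧ 2*n ≤ -4) ∨ (acc + 3*n ≤ 7 ∧ acc < -4).
Before assert 3*n - 2*n - 6 = n - 2 → acc + acc ≠ 3*acc - 5: (n > 8 ∧ 2*n ≤ -4) ∨ (acc + 3*n ≤ 7 ∧ acc < -4)
Before acc := acc: (n > 8 ∧ 2*n ≤ -4) ∨ (acc + 3*n ≤ 7 ∧ acc < -4)
Before skip: (n > 8 ∧ 2*n ≤ -4) ∨ (acc + 3*n ≤ 7 ∧ acc < -4)
Before acc := acc + 8: (n > 8 ∧ 2*n ≤ -4) ∨ (acc + 3*n ≤ -1 ∧ acc < -12)
The weakest precondition is (n > 8 ∧ 2*n ≤ -4) ∨ (acc + 3*n ≤ -1 ∧ acc < -12).
Check whether (n > 8 ∧ 2*n ≤ -4) ∨ (acc + 3*n ≤ 0 ∧ acc < -12) implies it.
Countermodel: at the initial state acc = -27, n = 9, the precondition holds but the weakest precondition fails.
Answer: invalid


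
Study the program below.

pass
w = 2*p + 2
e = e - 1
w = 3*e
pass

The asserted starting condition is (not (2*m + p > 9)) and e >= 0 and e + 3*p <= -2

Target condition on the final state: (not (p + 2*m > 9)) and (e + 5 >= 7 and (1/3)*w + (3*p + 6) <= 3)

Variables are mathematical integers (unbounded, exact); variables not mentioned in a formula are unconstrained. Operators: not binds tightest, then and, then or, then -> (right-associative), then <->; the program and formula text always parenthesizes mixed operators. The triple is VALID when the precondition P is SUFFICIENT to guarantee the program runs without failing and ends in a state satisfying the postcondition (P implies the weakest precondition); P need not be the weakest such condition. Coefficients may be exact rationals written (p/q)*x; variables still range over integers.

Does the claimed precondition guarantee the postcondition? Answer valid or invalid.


Working backward. After the program, the postcondition (not (p + 2*m > 9)) and (e + 5 >= 7 and (1/3)*w + (3*p + 6) <= 3) must hold; in canonical form it is (not (2*m + p > 9)) and e >= 2 and 3*p + (1/3)*w <= -3.
Before skip: (not (2*m + p > 9)) and e >= 2 and 3*p + (1/3)*w <= -3
Before w := 3*e: (not (2*m + p > 9)) and e >= 2 and e + 3*p <= -3
Before e := e - 1: (not (2*m + p > 9)) and e >= 3 and e + 3*p <= -2
Before w := 2*p + 2: (not (2*m + p > 9)) and e >= 3 and e + 3*p <= -2
Before skip: (not (2*m + p > 9)) and e >= 3 and e + 3*p <= -2
The weakest precondition is (not (2*m + p > 9)) and e >= 3 and e + 3*p <= -2.
Check whether (not (2*m + p > 9)) and e >= 0 and e + 3*p <= -2 implies it.
Countermodel: at the initial state e = 1, m = 0, p = -1, the precondition holds but the weakest precondition fails.
Answer: invalid


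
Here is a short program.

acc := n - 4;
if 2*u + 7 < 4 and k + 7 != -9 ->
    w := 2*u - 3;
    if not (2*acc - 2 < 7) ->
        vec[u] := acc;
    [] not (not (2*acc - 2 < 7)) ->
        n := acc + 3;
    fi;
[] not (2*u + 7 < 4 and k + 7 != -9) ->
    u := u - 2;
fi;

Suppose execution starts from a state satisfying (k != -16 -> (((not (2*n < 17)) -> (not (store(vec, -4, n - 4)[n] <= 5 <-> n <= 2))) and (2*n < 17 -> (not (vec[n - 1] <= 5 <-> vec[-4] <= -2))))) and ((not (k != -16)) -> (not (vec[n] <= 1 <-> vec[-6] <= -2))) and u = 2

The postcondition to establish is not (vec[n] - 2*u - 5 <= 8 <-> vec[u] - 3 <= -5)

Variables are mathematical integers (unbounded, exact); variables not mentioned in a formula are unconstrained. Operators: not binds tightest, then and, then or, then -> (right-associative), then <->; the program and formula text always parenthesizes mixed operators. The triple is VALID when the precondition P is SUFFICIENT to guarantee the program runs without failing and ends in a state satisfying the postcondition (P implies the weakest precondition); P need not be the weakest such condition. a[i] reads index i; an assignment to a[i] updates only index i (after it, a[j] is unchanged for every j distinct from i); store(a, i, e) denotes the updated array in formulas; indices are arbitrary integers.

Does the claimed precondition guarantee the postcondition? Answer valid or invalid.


Working backward. After the program, the postcondition not (vec[n] - 2*u - 5 <= 8 <-> vec[u] - 3 <= -5) must hold; in canonical form it is not (vec[n] <= 2*u + 13 <-> vec[u] <= -2).
Then branch requires ((not (2*acc < 9)) -> (not (store(vec, u, acc)[n] <= 2*u + 13 <-> store(vec, u, acc)[u] <= -2))) and (2*acc < 9 -> (not (vec[acc + 3] <= 2*u + 13 <-> vec[u] <= -2))); else branch requires not (vec[n] <= 2*u + 9 <-> vec[u - 2] <= -2).
Before the if: ((2*u < -3 and k != -16) -> (((not (2*acc < 9)) -> (not (store(vec, u, acc)[n] <= 2*u + 13 <-> store(vec, u, acc)[u] <= -2))) and (2*acc < 9 -> (not (vec[acc + 3] <= 2*u + 13 <-> vec[u] <= -2))))) and ((not (2*u < -3 and k != -16)) -> (not (vec[n] <= 2*u + 9 <-> vec[u - 2] <= -2)))
Before acc := n - 4: ((2*u < -3 and k != -16) -> (((not (2*n < 17)) -> (not (store(vec, u, n - 4)[n] <= 2*u + 13 <-> store(vec, u, n - 4)[u] <= -2))) and (2*n < 17 -> (not (vec[n - 1] <= 2*u + 13 <-> vec[u] <= -2))))) and ((not (2*u < -3 and k != -16)) -> (not (vec[n] <= 2*u + 9 <-> vec[u - 2] <= -2)))
The weakest precondition is ((2*u < -3 and k != -16) -> (((not (2*n < 17)) -> (not (store(vec, u, n - 4)[n] <= 2*u + 13 <-> store(vec, u, n - 4)[u] <= -2))) and (2*n < 17 -> (not (vec[n - 1] <= 2*u + 13 <-> vec[u] <= -2))))) and ((not (2*u < -3 and k != -16)) -> (not (vec[n] <= 2*u + 9 <-> vec[u - 2] <= -2))).
Check whether (k != -16 -> (((not (2*n < 17)) -> (not (store(vec, -4, n - 4)[n] <= 5 <-> n <= 2))) and (2*n < 17 -> (not (vec[n - 1] <= 5 <-> vec[-4] <= -2))))) and ((not (k != -16)) -> (not (vec[n] <= 1 <-> vec[-6] <= -2))) and u = 2 implies it.
Countermodel: at the initial state k = -16, n = 7040, u = 2, vec = {[-6] = -2, [-4] = 2, [0] = 15521, [2] = 2, [7039] = 2, [7040] = 14, elsewhere 2}, the precondition holds but the weakest precondition fails.
Answer: invalid


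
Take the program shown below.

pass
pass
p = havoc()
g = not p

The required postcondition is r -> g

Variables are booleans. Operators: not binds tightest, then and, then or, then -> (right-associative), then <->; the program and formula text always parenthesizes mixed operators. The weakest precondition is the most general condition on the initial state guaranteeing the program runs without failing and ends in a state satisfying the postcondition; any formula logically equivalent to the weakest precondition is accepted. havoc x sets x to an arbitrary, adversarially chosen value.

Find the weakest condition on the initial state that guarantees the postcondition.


Working backward. After the program, r -> g must hold.
Before g := not p: r -> (not p)
Before havoc p: not r
Before skip: not r
Before skip: not r
Answer: WP = not r


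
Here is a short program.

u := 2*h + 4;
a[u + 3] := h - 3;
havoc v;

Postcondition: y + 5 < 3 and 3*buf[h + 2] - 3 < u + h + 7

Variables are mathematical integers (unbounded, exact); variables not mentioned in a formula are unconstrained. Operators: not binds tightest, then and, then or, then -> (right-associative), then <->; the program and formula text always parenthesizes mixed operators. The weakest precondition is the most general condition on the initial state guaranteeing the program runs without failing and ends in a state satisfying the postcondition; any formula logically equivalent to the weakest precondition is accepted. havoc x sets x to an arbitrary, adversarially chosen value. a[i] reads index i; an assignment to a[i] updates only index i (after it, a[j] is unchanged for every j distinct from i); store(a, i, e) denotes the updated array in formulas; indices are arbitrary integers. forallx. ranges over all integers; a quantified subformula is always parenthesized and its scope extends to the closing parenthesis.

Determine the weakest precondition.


Working backward. After the program, the postcondition y + 5 < 3 and 3*buf[h + 2] - 3 < u + h + 7 must hold; in canonical form it is y < -2 and 3*buf[h + 2] < h + u + 10.
Before havoc v: y < -2 and 3*buf[h + 2] < h + u + 10
Before a[u + 3] := h - 3: y < -2 and 3*buf[h + 2] < h + u + 10
Before u := 2*h + 4: y < -2 and 3*buf[h + 2] < 3*h + 14
Answer: WP = y < -2 and 3*buf[h + 2] < 3*h + 14


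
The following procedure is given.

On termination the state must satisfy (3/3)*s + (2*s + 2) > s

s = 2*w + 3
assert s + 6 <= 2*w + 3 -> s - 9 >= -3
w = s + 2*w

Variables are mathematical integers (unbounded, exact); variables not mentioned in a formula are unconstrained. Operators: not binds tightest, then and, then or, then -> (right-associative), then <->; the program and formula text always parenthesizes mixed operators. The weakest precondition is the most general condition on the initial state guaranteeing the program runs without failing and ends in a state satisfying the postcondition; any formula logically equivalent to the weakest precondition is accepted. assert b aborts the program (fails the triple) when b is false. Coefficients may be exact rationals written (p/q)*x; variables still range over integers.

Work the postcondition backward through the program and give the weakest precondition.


Working backward. After the program, the postcondition (3/3)*s + (2*s + 2) > s must hold; in canonical form it is 2*s > -2.
Before w := s + 2*w: 2*s > -2
Before assert s + 6 <= 2*w + 3 -> s - 9 >= -3: (s <= 2*w - 3 -> s >= 6) and 2*s > -2
Before s := 2*w + 3: 4*w > -8
Answer: WP = 4*w > -8


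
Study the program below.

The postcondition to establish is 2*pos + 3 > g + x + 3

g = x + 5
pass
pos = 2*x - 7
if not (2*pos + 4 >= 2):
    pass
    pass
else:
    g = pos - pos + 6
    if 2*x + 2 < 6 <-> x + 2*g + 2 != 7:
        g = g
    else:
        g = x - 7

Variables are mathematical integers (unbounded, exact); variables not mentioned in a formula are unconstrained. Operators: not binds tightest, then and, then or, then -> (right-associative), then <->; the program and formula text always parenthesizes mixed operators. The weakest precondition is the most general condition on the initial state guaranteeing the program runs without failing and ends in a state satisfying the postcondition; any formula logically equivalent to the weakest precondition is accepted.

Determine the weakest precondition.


Working backward. After the program, the postcondition 2*pos + 3 > g + x + 3 must hold; in canonical form it is 2*pos > g + x.
Then branch requires 2*pos > g + x; else branch requires ((2*x < 4 <-> x != -7) -> 2*pos > x + 6) and ((not (2*x < 4 <-> x != -7)) -> 2*pos > 2*x - 7).
Before the if: ((not (2*pos >= -2)) -> 2*pos > g + x) and (2*pos >= -2 -> (((2*x < 4 <-> x != -7) -> 2*pos > x + 6) and ((not (2*x < 4 <-> x != -7)) -> 2*pos > 2*x - 7)))
Before pos := 2*x - 7: ((not (4*x >= 12)) -> 3*x > g + 14) and (4*x >= 12 -> (((2*x < 4 <-> x != -7) -> 3*x > 20) and ((not (2*x < 4 <-> x != -7)) -> 2*x > 7)))
Before skip: ((not (4*x >= 12)) -> 3*x > g + 14) and (4*x >= 12 -> (((2*x < 4 <-> x != -7) -> 3*x > 20) and ((not (2*x < 4 <-> x != -7)) -> 2*x > 7)))
Before g := x + 5: ((not (4*x >= 12)) -> 2*x > 19) and (4*x >= 12 -> (((2*x < 4 <-> x != -7) -> 3*x > 20) and ((not (2*x < 4 <-> x != -7)) -> 2*x > 7)))
Answer: WP = ((not (4*x >= 12)) -> 2*x > 19) and (4*x >= 12 -> (((2*x < 4 <-> x != -7) -> 3*x > 20) and ((not (2*x < 4 <-> x != -7)) -> 2*x > 7)))


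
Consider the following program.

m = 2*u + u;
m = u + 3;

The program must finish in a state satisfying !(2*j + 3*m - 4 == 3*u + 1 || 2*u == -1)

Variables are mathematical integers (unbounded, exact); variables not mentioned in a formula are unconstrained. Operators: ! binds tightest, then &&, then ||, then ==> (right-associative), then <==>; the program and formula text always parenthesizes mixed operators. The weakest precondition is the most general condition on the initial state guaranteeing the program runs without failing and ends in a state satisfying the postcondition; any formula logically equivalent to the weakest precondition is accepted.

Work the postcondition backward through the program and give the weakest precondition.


Working backward. After the program, the postcondition !(2*j + 3*m - 4 == 3*u + 1 || 2*u == -1) must hold; in canonical form it is !(2*j + 3*m == 3*u + 5 || 2*u == -1).
Before m := u + 3: !(2*j == -4 || 2*u == -1)
Before m := 2*u + u: !(2*j == -4 || 2*u == -1)
Answer: WP = !(2*j == -4 || 2*u == -1)


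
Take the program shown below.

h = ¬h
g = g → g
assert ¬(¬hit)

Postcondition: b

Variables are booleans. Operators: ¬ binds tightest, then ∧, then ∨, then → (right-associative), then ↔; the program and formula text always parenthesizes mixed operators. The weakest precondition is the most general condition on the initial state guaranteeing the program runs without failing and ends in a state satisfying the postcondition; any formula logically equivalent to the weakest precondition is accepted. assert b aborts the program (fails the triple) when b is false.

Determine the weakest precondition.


Working backward. After the program, b must hold.
Before assert ¬(¬hit): hit ∧ b
Before g := g → g: hit ∧ b
Before h := ¬h: hit ∧ b
Answer: WP = hit ∧ b


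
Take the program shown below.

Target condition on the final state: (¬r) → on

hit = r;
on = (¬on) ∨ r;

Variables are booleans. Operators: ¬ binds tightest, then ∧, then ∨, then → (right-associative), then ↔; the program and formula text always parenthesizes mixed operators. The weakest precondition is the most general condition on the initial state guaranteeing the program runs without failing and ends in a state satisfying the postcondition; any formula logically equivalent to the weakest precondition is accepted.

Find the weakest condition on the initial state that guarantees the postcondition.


Working backward. After the program, (¬r) → on must hold.
Before on := (¬on) ∨ r: (¬r) → ((¬on) ∨ r)
Before hit := r: (¬r) → ((¬on) ∨ r)
Answer: WP = (¬r) → ((¬on) ∨ r)


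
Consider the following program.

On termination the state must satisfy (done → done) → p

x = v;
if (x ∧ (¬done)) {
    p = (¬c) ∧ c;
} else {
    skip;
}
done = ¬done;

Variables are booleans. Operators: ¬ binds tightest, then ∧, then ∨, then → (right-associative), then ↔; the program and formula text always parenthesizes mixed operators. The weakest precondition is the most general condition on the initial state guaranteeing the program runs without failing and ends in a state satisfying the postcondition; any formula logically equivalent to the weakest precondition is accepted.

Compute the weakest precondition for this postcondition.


Working backward. After the program, the postcondition (done → done) → p must hold; in canonical form it is p.
Before done := ¬done: p
Then branch requires false; else branch requires p.
Before the if: (¬(x ∧ (¬done))) ∧ ((¬(x ∧ (¬done))) → p)
Before x := v: (¬(v ∧ (¬done))) ∧ ((¬(v ∧ (¬done))) → p)
Answer: WP = (¬(v ∧ (¬done))) ∧ ((¬(v ∧ (¬done))) → p)


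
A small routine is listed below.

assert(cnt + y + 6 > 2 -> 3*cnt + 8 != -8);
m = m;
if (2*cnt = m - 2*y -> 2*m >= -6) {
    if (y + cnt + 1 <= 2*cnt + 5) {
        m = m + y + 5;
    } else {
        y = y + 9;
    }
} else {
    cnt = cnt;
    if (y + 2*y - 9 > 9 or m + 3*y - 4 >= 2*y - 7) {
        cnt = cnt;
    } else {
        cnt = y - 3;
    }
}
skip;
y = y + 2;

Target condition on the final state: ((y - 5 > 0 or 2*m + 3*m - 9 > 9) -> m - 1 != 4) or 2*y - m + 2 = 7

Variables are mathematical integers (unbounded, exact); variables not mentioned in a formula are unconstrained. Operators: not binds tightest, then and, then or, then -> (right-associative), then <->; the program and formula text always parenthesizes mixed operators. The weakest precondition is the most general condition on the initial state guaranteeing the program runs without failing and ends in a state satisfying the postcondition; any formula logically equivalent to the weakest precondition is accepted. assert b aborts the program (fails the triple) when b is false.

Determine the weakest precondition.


Working backward. After the program, the postcondition ((y - 5 > 0 or 2*m + 3*m - 9 > 9) -> m - 1 != 4) or 2*y - m + 2 = 7 must hold; in canonical form it is ((y > 5 or 5*m > 18) -> m != 5) or 2*y = m + 5.
Before y := y + 2: ((y > 3 or 5*m > 18) -> m != 5) or 2*y = m + 1
Before skip: ((y > 3 or 5*m > 18) -> m != 5) or 2*y = m + 1
Then branch requires (y <= cnt + 4 -> (((y > 3 or 5*m + 5*y > -7) -> m + y != 0) or y = m + 6)) and ((not (y <= cnt + 4)) -> (((y > -6 or 5*m > 18) -> m != 5) or 2*y = m - 17)); else branch requires ((3*y > 18 or m + y >= -3) -> (((y > 3 or 5*m > 18) -> m != 5) or 2*y = m + 1)) and ((not (3*y > 18 or m + y >= -3)) -> (((y > 3 or 5*m > 18) -> m != 5) or 2*y = m + 1)).
Before the if: ((2*cnt + 2*y = m -> 2*m >= -6) -> ((y <= cnt + 4 -> (((y > 3 or 5*m + 5*y > -7) -> m + y != 0) or y = m + 6)) and ((not (y <= cnt + 4)) -> (((y > -6 or 5*m > 18) -> m != 5) or 2*y = m - 17)))) and ((not (2*cnt + 2*y = m -> 2*m >= -6)) -> (((3*y > 18 or m + y >= -3) -> (((y > 3 or 5*m > 18) -> m != 5) or 2*y = m + 1)) and ((not (3*y > 18 or m + y >= -3)) -> (((y > 3 or 5*m > 18) -> m != 5) or 2*y = m + 1))))
Before m := m: ((2*cnt + 2*y = m -> 2*m >= -6) -> ((y <= cnt + 4 -> (((y > 3 or 5*m + 5*y > -7) -> m + y != 0) or y = m + 6)) and ((not (y <= cnt + 4)) -> (((y > -6 or 5*m > 18) -> m != 5) or 2*y = m - 17)))) and ((not (2*cnt + 2*y = m -> 2*m >= -6)) -> (((3*y > 18 or m + y >= -3) -> (((y > 3 or 5*m > 18) -> m != 5) or 2*y = m + 1)) and ((not (3*y > 18 or m + y >= -3)) -> (((y > 3 or 5*m > 18) -> m != 5) or 2*y = m + 1))))
Before assert cnt + y + 6 > 2 -> 3*cnt + 8 != -8: (cnt + y > -4 -> 3*cnt != -16) and ((2*cnt + 2*y = m -> 2*m >= -6) -> ((y <= cnt + 4 -> (((y > 3 or 5*m + 5*y > -7) -> m + y != 0) or y = m + 6)) and ((not (y <= cnt + 4)) -> (((y > -6 or 5*m > 18) -> m != 5) or 2*y = m - 17)))) and ((not (2*cnt + 2*y = m -> 2*m >= -6)) -> (((3*y > 18 or m + y >= -3) -> (((y > 3 or 5*m > 18) -> m != 5) or 2*y = m + 1)) and ((not (3*y > 18 or m + y >= -3)) -> (((y > 3 or 5*m > 18) -> m != 5) or 2*y = m + 1))))
Answer: WP = (cnt + y > -4 -> 3*cnt != -16) and ((2*cnt + 2*y = m -> 2*m >= -6) -> ((y <= cnt + 4 -> (((y > 3 or 5*m + 5*y > -7) -> m + y != 0) or y = m + 6)) and ((not (y <= cnt + 4)) -> (((y > -6 or 5*m > 18) -> m != 5) or 2*y = m - 17)))) and ((not (2*cnt + 2*y = m -> 2*m >= -6)) -> (((3*y > 18 or m + y >= -3) -> (((y > 3 or 5*m > 18) -> m != 5) or 2*y = m + 1)) and ((not (3*y > 18 or m + y >= -3)) -> (((y > 3 or 5*m > 18) -> m != 5) or 2*y = m + 1))))


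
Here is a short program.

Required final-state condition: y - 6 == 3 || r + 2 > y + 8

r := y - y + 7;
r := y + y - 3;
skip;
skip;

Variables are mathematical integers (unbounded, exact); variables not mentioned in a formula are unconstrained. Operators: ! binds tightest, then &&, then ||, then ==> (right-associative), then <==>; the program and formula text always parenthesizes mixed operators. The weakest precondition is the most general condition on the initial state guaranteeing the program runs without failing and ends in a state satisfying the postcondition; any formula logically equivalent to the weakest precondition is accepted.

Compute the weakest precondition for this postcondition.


Working backward. After the program, the postcondition y - 6 == 3 || r + 2 > y + 8 must hold; in canonical form it is y == 9 || r > y + 6.
Before skip: y == 9 || r > y + 6
Before skip: y == 9 || r > y + 6
Before r := y + y - 3: y == 9 || y > 9
Before r := y - y + 7: y == 9 || y > 9
Answer: WP = y == 9 || y > 9


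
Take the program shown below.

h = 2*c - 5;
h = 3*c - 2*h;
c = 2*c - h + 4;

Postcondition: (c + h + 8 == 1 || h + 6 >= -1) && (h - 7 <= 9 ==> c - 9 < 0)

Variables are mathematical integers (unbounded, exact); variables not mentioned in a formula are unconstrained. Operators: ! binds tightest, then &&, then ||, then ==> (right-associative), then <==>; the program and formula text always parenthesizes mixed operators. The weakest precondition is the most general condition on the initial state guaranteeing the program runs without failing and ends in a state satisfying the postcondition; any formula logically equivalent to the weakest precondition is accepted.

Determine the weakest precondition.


Working backward. After the program, the postcondition (c + h + 8 == 1 || h + 6 >= -1) && (h - 7 <= 9 ==> c - 9 < 0) must hold; in canonical form it is (c + h == -7 || h >= -7) && (h <= 16 ==> c < 9).
Before c := 2*c - h + 4: (2*c == -11 || h >= -7) && (h <= 16 ==> 2*c < h + 5)
Before h := 3*c - 2*h: (2*c == -11 || 3*c >= 2*h - 7) && (3*c <= 2*h + 16 ==> 2*h < c + 5)
Before h := 2*c - 5: (2*c == -11 || c <= 17) && (c >= -6 ==> 3*c < 15)
Answer: WP = (2*c == -11 || c <= 17) && (c >= -6 ==> 3*c < 15)


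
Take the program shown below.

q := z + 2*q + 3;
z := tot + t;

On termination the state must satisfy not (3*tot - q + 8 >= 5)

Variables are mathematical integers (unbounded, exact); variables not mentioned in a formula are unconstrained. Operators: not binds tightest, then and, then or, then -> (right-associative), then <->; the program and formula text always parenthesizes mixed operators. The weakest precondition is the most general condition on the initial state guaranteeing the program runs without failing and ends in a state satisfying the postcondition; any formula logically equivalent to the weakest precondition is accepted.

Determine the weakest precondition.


Working backward. After the program, the postcondition not (3*tot - q + 8 >= 5) must hold; in canonical form it is not (3*tot >= q - 3).
Before z := tot + t: not (3*tot >= q - 3)
Before q := z + 2*q + 3: not (3*tot >= 2*q + z)
Answer: WP = not (3*tot >= 2*q + z)


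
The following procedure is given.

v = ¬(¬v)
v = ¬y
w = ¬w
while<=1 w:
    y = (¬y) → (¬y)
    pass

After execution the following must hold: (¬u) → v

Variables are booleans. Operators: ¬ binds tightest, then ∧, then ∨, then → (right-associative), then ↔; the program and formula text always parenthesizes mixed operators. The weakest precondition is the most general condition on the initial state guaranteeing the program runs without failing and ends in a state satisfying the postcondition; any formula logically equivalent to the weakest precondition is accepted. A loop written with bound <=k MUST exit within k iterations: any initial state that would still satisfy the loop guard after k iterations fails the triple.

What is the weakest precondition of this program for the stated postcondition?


Working backward. After the program, (¬u) → v must hold.
Before the loop (bound <=1), unroll the exhaustion recursion (WP_0 = exit-now case; WP_j = one more guarded iteration, up to j = 1):
  WP_0: (¬w) ∧ ((¬u) → v)
  WP_1: (w → ((¬w) ∧ ((¬u) → v))) ∧ ((¬w) → ((¬u) → v))
So before the loop: (w → ((¬w) ∧ ((¬u) → v))) ∧ ((¬w) → ((¬u) → v))
Before w := ¬w: ((¬w) → (w ∧ ((¬u) → v))) ∧ (w → ((¬u) → v))
Before v := ¬y: ((¬w) → (w ∧ ((¬u) → (¬y)))) ∧ (w → ((¬u) → (¬y)))
Before v := ¬(¬v): ((¬w) → (w ∧ ((¬u) → (¬y)))) ∧ (w → ((¬u) → (¬y)))
Answer: WP = ((¬w) → (w ∧ ((¬u) → (¬y)))) ∧ (w → ((¬u) → (¬y)))


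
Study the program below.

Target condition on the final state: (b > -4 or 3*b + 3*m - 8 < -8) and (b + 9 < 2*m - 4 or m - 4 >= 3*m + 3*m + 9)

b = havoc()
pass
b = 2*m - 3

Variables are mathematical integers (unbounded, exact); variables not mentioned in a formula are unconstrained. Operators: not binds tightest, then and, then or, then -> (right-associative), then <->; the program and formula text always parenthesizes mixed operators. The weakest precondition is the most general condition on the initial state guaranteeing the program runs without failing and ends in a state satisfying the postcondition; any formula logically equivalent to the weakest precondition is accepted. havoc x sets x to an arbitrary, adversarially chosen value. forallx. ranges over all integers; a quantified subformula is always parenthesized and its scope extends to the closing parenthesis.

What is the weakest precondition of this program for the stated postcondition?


Working backward. After the program, the postcondition (b > -4 or 3*b + 3*m - 8 < -8) and (b + 9 < 2*m - 4 or m - 4 >= 3*m + 3*m + 9) must hold; in canonical form it is (b > -4 or 3*b + 3*m < 0) and (b < 2*m - 13 or 5*m <= -13).
Before b := 2*m - 3: (2*m > -1 or 9*m < 9) and 5*m <= -13
Before skip: (2*m > -1 or 9*m < 9) and 5*m <= -13
Before havoc b: (2*m > -1 or 9*m < 9) and 5*m <= -13
Answer: WP = (2*m > -1 or 9*m < 9) and 5*m <= -13
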